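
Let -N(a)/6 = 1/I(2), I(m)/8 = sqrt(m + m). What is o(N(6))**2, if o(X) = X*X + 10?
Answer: 421201/4096 ≈ 102.83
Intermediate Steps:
I(m) = 8*sqrt(2)*sqrt(m) (I(m) = 8*sqrt(m + m) = 8*sqrt(2*m) = 8*(sqrt(2)*sqrt(m)) = 8*sqrt(2)*sqrt(m))
N(a) = -3/8 (N(a) = -6/(8*sqrt(2)*sqrt(2)) = -6/16 = -6*1/16 = -3/8)
o(X) = 10 + X**2 (o(X) = X**2 + 10 = 10 + X**2)
o(N(6))**2 = (10 + (-3/8)**2)**2 = (10 + 9/64)**2 = (649/64)**2 = 421201/4096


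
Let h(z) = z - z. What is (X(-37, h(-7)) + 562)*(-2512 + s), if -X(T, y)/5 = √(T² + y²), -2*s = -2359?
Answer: -1004705/2 ≈ -5.0235e+5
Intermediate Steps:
s = 2359/2 (s = -½*(-2359) = 2359/2 ≈ 1179.5)
h(z) = 0
X(T, y) = -5*√(T² + y²)
(X(-37, h(-7)) + 562)*(-2512 + s) = (-5*√((-37)² + 0²) + 562)*(-2512 + 2359/2) = (-5*√(1369 + 0) + 562)*(-2665/2) = (-5*√1369 + 562)*(-2665/2) = (-5*37 + 562)*(-2665/2) = (-185 + 562)*(-2665/2) = 377*(-2665/2) = -1004705/2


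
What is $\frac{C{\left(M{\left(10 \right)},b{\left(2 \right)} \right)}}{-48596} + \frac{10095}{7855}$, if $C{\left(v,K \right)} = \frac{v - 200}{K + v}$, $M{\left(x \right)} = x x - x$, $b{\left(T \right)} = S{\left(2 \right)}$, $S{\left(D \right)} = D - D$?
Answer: $\frac{883055197}{687098844} \approx 1.2852$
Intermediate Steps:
$S{\left(D \right)} = 0$
$b{\left(T \right)} = 0$
$M{\left(x \right)} = x^{2} - x$
$C{\left(v,K \right)} = \frac{-200 + v}{K + v}$
$\frac{C{\left(M{\left(10 \right)},b{\left(2 \right)} \right)}}{-48596} + \frac{10095}{7855} = \frac{\frac{1}{0 + 10 \left(-1 + 10\right)} \left(-200 + 10 \left(-1 + 10\right)\right)}{-48596} + \frac{10095}{7855} = \frac{-200 + 10 \cdot 9}{0 + 10 \cdot 9} \left(- \frac{1}{48596}\right) + 10095 \cdot \frac{1}{7855} = \frac{-200 + 90}{0 + 90} \left(- \frac{1}{48596}\right) + \frac{2019}{1571} = \frac{1}{90} \left(-110\right) \left(- \frac{1}{48596}\right) + \frac{2019}{1571} = \left(- \frac{11}{9}\right) \left(- \frac{1}{48596}\right) + \frac{2019}{1571} = \frac{11}{437364} + \frac{2019}{1571} = \frac{883055197}{687098844}$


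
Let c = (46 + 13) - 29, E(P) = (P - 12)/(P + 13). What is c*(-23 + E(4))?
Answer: -11970/17 ≈ -704.12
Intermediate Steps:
E(P) = (-12 + P)/(13 + P)
c = 30 (c = 59 - 29 = 30)
c*(-23 + E(4)) = 30*(-23 + (-12 + 4)/(13 + 4)) = 30*(-23 - 8/17) = 30*(-399/17) = -11970/17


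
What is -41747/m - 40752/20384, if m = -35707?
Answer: -5394293/6498674 ≈ -0.83006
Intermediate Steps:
-41747/m - 40752/20384 = -41747/(-35707) - 40752/20384 = -41747*(-1/35707) - 40752*1/20384 = 41747/35707 - 2547/1274 = -5394293/6498674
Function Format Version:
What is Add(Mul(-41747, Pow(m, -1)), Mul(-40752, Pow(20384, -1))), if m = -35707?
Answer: Rational(-5394293, 6498674) ≈ -0.83006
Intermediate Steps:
Add(Mul(-41747, Pow(m, -1)), Mul(-40752, Pow(20384, -1))) = Add(Mul(-41747, Pow(-35707, -1)), Mul(-40752, Pow(20384, -1))) = Add(Mul(-41747, Rational(-1, 35707)), Mul(-40752, Rational(1, 20384))) = Add(Rational(41747, 35707), Rational(-2547, 1274)) = Rational(-5394293, 6498674)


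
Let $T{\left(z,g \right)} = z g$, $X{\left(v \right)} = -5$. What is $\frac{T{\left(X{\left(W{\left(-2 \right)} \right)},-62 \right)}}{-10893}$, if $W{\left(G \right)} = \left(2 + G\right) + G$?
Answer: $- \frac{310}{10893} \approx -0.028459$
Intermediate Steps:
$W{\left(G \right)} = 2 + 2 G$
$T{\left(z,g \right)} = g z$
$\frac{T{\left(X{\left(W{\left(-2 \right)} \right)},-62 \right)}}{-10893} = \frac{\left(-62\right) \left(-5\right)}{-10893} = 310 \left(- \frac{1}{10893}\right) = - \frac{310}{10893}$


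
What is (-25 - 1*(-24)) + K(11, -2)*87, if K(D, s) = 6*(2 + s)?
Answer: -1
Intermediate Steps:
K(D, s) = 12 + 6*s
(-25 - 1*(-24)) + K(11, -2)*87 = (-25 - 1*(-24)) + (12 + 6*(-2))*87 = (-25 + 24) + (12 - 12)*87 = -1 + 0*87 = -1 + 0 = -1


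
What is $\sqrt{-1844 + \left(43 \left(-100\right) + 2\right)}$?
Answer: $i \sqrt{6142} \approx 78.371 i$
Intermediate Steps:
$\sqrt{-1844 + \left(43 \left(-100\right) + 2\right)} = \sqrt{-1844 + \left(-4300 + 2\right)} = \sqrt{-1844 - 4298} = \sqrt{-6142} = i \sqrt{6142}$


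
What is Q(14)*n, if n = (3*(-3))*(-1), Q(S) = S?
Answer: 126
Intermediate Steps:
n = 9 (n = -9*(-1) = 9)
Q(14)*n = 14*9 = 126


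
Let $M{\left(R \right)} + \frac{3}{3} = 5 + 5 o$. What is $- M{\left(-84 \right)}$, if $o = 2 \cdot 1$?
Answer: $-14$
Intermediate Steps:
$o = 2$
$M{\left(R \right)} = 14$ ($M{\left(R \right)} = -1 + \left(5 + 5 \cdot 2\right) = -1 + \left(5 + 10\right) = -1 + 15 = 14$)
$- M{\left(-84 \right)} = \left(-1\right) 14 = -14$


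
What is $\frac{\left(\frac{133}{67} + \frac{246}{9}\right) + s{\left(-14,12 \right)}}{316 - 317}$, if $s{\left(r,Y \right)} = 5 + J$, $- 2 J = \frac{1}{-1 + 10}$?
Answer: $- \frac{41321}{1206} \approx -34.263$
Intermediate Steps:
$J = - \frac{1}{18}$ ($J = - \frac{1}{2 \left(-1 + 10\right)} = - \frac{1}{2 \cdot 9} = \left(- \frac{1}{2}\right) \frac{1}{9} = - \frac{1}{18} \approx -0.055556$)
$s{\left(r,Y \right)} = \frac{89}{18}$ ($s{\left(r,Y \right)} = 5 - \frac{1}{18} = \frac{89}{18}$)
$\frac{\left(\frac{133}{67} + \frac{246}{9}\right) + s{\left(-14,12 \right)}}{316 - 317} = \frac{\left(\frac{133}{67} + \frac{246}{9}\right) + \frac{89}{18}}{316 - 317} = \frac{\left(133 \cdot \frac{1}{67} + 246 \cdot \frac{1}{9}\right) + \frac{89}{18}}{-1} = \left(\left(\frac{133}{67} + \frac{82}{3}\right) + \frac{89}{18}\right) \left(-1\right) = \left(\frac{5893}{201} + \frac{89}{18}\right) \left(-1\right) = \frac{41321}{1206} \left(-1\right) = - \frac{41321}{1206}$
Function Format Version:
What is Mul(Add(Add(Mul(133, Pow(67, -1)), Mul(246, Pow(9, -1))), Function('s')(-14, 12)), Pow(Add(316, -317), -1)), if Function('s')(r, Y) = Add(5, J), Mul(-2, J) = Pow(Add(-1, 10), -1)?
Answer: Rational(-41321, 1206) ≈ -34.263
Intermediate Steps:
J = Rational(-1, 18) (J = Mul(Rational(-1, 2), Pow(Add(-1, 10), -1)) = Mul(Rational(-1, 2), Pow(9, -1)) = Mul(Rational(-1, 2), Rational(1, 9)) = Rational(-1, 18) ≈ -0.055556)
Function('s')(r, Y) = Rational(89, 18) (Function('s')(r, Y) = Add(5, Rational(-1, 18)) = Rational(89, 18))
Mul(Add(Add(Mul(133, Pow(67, -1)), Mul(246, Pow(9, -1))), Function('s')(-14, 12)), Pow(Add(316, -317), -1)) = Mul(Add(Add(Mul(133, Pow(67, -1)), Mul(246, Pow(9, -1))), Rational(89, 18)), Pow(Add(316, -317), -1)) = Mul(Add(Add(Mul(133, Rational(1, 67)), Mul(246, Rational(1, 9))), Rational(89, 18)), Pow(-1, -1)) = Mul(Add(Add(Rational(133, 67), Rational(82, 3)), Rational(89, 18)), -1) = Mul(Add(Rational(5893, 201), Rational(89, 18)), -1) = Mul(Rational(41321, 1206), -1) = Rational(-41321, 1206)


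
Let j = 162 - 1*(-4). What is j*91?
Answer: 15106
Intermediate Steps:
j = 166 (j = 162 + 4 = 166)
j*91 = 166*91 = 15106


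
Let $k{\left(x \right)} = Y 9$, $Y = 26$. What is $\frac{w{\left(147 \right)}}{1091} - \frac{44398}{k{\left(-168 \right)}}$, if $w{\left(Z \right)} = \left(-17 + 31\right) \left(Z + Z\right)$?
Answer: $- \frac{23737537}{127647} \approx -185.96$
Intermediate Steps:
$w{\left(Z \right)} = 28 Z$ ($w{\left(Z \right)} = 14 \cdot 2 Z = 28 Z$)
$k{\left(x \right)} = 234$ ($k{\left(x \right)} = 26 \cdot 9 = 234$)
$\frac{w{\left(147 \right)}}{1091} - \frac{44398}{k{\left(-168 \right)}} = \frac{28 \cdot 147}{1091} - \frac{44398}{234} = 4116 \cdot \frac{1}{1091} - \frac{22199}{117} = \frac{4116}{1091} - \frac{22199}{117} = - \frac{23737537}{127647}$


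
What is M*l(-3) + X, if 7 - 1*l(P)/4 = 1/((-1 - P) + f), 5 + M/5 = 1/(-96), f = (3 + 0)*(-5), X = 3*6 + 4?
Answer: -4123/6 ≈ -687.17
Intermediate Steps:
X = 22 (X = 18 + 4 = 22)
f = -15 (f = 3*(-5) = -15)
M = -2405/96 (M = -25 + 5/(-96) = -25 + 5*(-1/96) = -25 - 5/96 = -2405/96 ≈ -25.052)
l(P) = 28 - 4/(-16 - P) (l(P) = 28 - 4/((-1 - P) - 15) = 28 - 4/(-16 - P))
M*l(-3) + X = -2405*(113 + 7*(-3))/(24*(16 - 3)) + 22 = -2405*(113 - 21)/(24*13) + 22 = -2405*92/(24*13) + 22 = -2405/96*368/13 + 22 = -4255/6 + 22 = -4123/6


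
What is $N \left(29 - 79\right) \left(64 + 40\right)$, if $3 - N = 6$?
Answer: $15600$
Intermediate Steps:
$N = -3$ ($N = 3 - 6 = -3$)
$N \left(29 - 79\right) \left(64 + 40\right) = - 3 \left(29 - 79\right) \left(64 + 40\right) = - 3 \left(\left(-50\right) 104\right) = \left(-3\right) \left(-5200\right) = 15600$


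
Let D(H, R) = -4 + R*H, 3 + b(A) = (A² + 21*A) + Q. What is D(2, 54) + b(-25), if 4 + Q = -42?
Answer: 155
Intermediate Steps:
Q = -46 (Q = -4 - 42 = -46)
b(A) = -49 + A² + 21*A (b(A) = -3 + ((A² + 21*A) - 46) = -3 + (-46 + A² + 21*A) = -49 + A² + 21*A)
D(H, R) = -4 + H*R
D(2, 54) + b(-25) = (-4 + 2*54) + (-49 + (-25)² + 21*(-25)) = (-4 + 108) + (-49 + 625 - 525) = 104 + 51 = 155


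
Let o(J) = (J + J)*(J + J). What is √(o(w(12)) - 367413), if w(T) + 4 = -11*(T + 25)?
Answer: √308271 ≈ 555.22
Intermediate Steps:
w(T) = -279 - 11*T (w(T) = -4 - 11*(T + 25) = -4 - 11*(25 + T) = -4 + (-275 - 11*T) = -279 - 11*T)
o(J) = 4*J² (o(J) = (2*J)*(2*J) = 4*J²)
√(o(w(12)) - 367413) = √(4*(-279 - 11*12)² - 367413) = √(4*(-279 - 132)² - 367413) = √(4*(-411)² - 367413) = √(4*168921 - 367413) = √(675684 - 367413) = √308271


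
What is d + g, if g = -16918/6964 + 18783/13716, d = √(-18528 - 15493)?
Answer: -2812291/2653284 + I*√34021 ≈ -1.0599 + 184.45*I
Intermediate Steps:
d = I*√34021 (d = √(-34021) = I*√34021 ≈ 184.45*I)
g = -2812291/2653284 (g = -16918*1/6964 + 18783*(1/13716) = -8459/3482 + 2087/1524 = -2812291/2653284 ≈ -1.0599)
d + g = I*√34021 - 2812291/2653284 = -2812291/2653284 + I*√34021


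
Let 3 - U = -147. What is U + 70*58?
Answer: 4210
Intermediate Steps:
U = 150 (U = 3 - 1*(-147) = 3 + 147 = 150)
U + 70*58 = 150 + 70*58 = 150 + 4060 = 4210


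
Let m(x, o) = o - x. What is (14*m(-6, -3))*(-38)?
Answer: -1596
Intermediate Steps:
(14*m(-6, -3))*(-38) = (14*(-3 - 1*(-6)))*(-38) = (14*(-3 + 6))*(-38) = (14*3)*(-38) = 42*(-38) = -1596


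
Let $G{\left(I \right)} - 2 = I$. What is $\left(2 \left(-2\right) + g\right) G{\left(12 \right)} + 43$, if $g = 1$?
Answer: $1$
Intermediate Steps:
$G{\left(I \right)} = 2 + I$
$\left(2 \left(-2\right) + g\right) G{\left(12 \right)} + 43 = \left(2 \left(-2\right) + 1\right) \left(2 + 12\right) + 43 = \left(-4 + 1\right) 14 + 43 = \left(-3\right) 14 + 43 = -42 + 43 = 1$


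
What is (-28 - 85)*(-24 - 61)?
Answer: 9605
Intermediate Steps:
(-28 - 85)*(-24 - 61) = -113*(-85) = 9605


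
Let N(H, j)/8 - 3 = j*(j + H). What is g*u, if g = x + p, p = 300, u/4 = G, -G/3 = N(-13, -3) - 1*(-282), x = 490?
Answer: -6541200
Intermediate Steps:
N(H, j) = 24 + 8*j*(H + j) (N(H, j) = 24 + 8*(j*(j + H)) = 24 + 8*(j*(H + j)) = 24 + 8*j*(H + j))
G = -2070 (G = -3*((24 + 8*(-3)² + 8*(-13)*(-3)) - 1*(-282)) = -3*((24 + 8*9 + 312) + 282) = -3*((24 + 72 + 312) + 282) = -3*(408 + 282) = -3*690 = -2070)
u = -8280 (u = 4*(-2070) = -8280)
g = 790 (g = 490 + 300 = 790)
g*u = 790*(-8280) = -6541200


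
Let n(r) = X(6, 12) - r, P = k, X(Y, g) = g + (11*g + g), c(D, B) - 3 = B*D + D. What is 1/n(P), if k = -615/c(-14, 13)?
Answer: 193/29493 ≈ 0.0065439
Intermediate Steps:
c(D, B) = 3 + D + B*D (c(D, B) = 3 + (B*D + D) = 3 + (D + B*D) = 3 + D + B*D)
X(Y, g) = 13*g (X(Y, g) = g + 12*g = 13*g)
k = 615/193 (k = -615/(3 - 14 + 13*(-14)) = -615/(3 - 14 - 182) = -615/(-193) = -615*(-1/193) = 615/193 ≈ 3.1865)
P = 615/193 ≈ 3.1865
n(r) = 156 - r (n(r) = 13*12 - r = 156 - r)
1/n(P) = 1/(156 - 1*615/193) = 1/(156 - 615/193) = 1/(29493/193) = 193/29493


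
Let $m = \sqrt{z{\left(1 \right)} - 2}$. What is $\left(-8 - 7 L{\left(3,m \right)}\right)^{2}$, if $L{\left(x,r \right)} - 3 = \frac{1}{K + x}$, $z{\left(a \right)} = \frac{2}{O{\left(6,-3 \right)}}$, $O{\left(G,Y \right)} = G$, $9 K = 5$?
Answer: $\frac{982081}{1024} \approx 959.06$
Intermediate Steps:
$K = \frac{5}{9}$ ($K = \frac{1}{9} \cdot 5 = \frac{5}{9} \approx 0.55556$)
$z{\left(a \right)} = \frac{1}{3}$ ($z{\left(a \right)} = \frac{2}{6} = 2 \cdot \frac{1}{6} = \frac{1}{3}$)
$m = \frac{i \sqrt{15}}{3}$ ($m = \sqrt{\frac{1}{3} - 2} = \sqrt{- \frac{5}{3}} = \frac{i \sqrt{15}}{3} \approx 1.291 i$)
$L{\left(x,r \right)} = 3 + \frac{1}{\frac{5}{9} + x}$
$\left(-8 - 7 L{\left(3,m \right)}\right)^{2} = \left(-8 - 7 \frac{3 \left(8 + 9 \cdot 3\right)}{5 + 9 \cdot 3}\right)^{2} = \left(-8 - 7 \frac{3 \left(8 + 27\right)}{5 + 27}\right)^{2} = \left(-8 - 7 \cdot 3 \cdot \frac{1}{32} \cdot 35\right)^{2} = \left(-8 - \frac{735}{32}\right)^{2} = \left(- \frac{991}{32}\right)^{2} = \frac{982081}{1024}$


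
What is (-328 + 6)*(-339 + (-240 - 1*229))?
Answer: 260176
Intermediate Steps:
(-328 + 6)*(-339 + (-240 - 1*229)) = -322*(-339 + (-240 - 229)) = -322*(-339 - 469) = -322*(-808) = 260176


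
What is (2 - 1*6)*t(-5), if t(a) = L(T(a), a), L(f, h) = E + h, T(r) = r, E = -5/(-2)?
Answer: 10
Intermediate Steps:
E = 5/2 (E = -5*(-½) = 5/2 ≈ 2.5000)
L(f, h) = 5/2 + h
t(a) = 5/2 + a
(2 - 1*6)*t(-5) = (2 - 1*6)*(5/2 - 5) = (2 - 6)*(-5/2) = -4*(-5/2) = 10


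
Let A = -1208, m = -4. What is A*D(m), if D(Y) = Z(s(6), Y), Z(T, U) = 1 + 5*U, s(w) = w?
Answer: 22952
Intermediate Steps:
D(Y) = 1 + 5*Y
A*D(m) = -1208*(1 + 5*(-4)) = -1208*(1 - 20) = -1208*(-19) = 22952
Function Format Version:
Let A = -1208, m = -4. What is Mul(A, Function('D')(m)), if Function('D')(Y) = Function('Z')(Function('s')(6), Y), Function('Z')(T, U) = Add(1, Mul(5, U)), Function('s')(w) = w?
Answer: 22952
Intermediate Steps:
Function('D')(Y) = Add(1, Mul(5, Y))
Mul(A, Function('D')(m)) = Mul(-1208, Add(1, Mul(5, -4))) = Mul(-1208, Add(1, -20)) = Mul(-1208, -19) = 22952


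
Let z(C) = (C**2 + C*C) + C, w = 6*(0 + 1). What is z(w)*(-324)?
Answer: -25272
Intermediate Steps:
w = 6 (w = 6*1 = 6)
z(C) = C + 2*C**2 (z(C) = (C**2 + C**2) + C = 2*C**2 + C = C + 2*C**2)
z(w)*(-324) = (6*(1 + 2*6))*(-324) = (6*(1 + 12))*(-324) = (6*13)*(-324) = 78*(-324) = -25272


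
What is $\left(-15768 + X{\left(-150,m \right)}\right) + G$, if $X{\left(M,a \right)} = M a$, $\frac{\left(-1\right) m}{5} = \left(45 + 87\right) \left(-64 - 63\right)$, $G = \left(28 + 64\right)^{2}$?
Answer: $-12580304$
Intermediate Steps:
$G = 8464$ ($G = 92^{2} = 8464$)
$m = 83820$ ($m = - 5 \left(45 + 87\right) \left(-64 - 63\right) = - 5 \cdot 132 \left(-127\right) = \left(-5\right) \left(-16764\right) = 83820$)
$\left(-15768 + X{\left(-150,m \right)}\right) + G = \left(-15768 - 12573000\right) + 8464 = -12588768 + 8464 = -12580304$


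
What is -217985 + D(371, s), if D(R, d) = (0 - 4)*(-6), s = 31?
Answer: -217961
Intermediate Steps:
D(R, d) = 24 (D(R, d) = -4*(-6) = 24)
-217985 + D(371, s) = -217985 + 24 = -217961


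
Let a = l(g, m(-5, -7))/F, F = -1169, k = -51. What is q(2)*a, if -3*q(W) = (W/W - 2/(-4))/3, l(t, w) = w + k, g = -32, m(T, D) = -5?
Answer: -4/501 ≈ -0.0079840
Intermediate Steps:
l(t, w) = -51 + w (l(t, w) = w - 51 = -51 + w)
q(W) = -⅙ (q(W) = -(W/W - 2/(-4))/(3*3) = -(1 - 2*(-¼))/(3*3) = -(1 + ½)/(3*3) = -1/(2*3) = -⅓*½ = -⅙)
a = 8/167 (a = (-51 - 5)/(-1169) = -56*(-1/1169) = 8/167 ≈ 0.047904)
q(2)*a = -⅙*8/167 = -4/501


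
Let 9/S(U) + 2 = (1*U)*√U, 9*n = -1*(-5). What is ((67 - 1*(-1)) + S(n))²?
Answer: 31218256681/7789681 - 429298380*√5/7789681 ≈ 3884.4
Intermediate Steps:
n = 5/9 (n = (-1*(-5))/9 = (⅑)*5 = 5/9 ≈ 0.55556)
S(U) = 9/(-2 + U^(3/2)) (S(U) = 9/(-2 + (1*U)*√U) = 9/(-2 + U*√U) = 9/(-2 + U^(3/2)))
((67 - 1*(-1)) + S(n))² = ((67 - 1*(-1)) + 9/(-2 + (5/9)^(3/2)))² = ((67 + 1) + 9/(-2 + 5*√5/27))² = (68 + 9/(-2 + 5*√5/27))²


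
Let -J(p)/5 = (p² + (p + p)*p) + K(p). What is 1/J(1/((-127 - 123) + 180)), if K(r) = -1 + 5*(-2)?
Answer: 980/53897 ≈ 0.018183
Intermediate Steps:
K(r) = -11 (K(r) = -1 - 10 = -11)
J(p) = 55 - 15*p² (J(p) = -5*((p² + (p + p)*p) - 11) = -5*((p² + (2*p)*p) - 11) = -5*((p² + 2*p²) - 11) = -5*(3*p² - 11) = -5*(-11 + 3*p²) = 55 - 15*p²)
1/J(1/((-127 - 123) + 180)) = 1/(55 - 15/((-127 - 123) + 180)²) = 1/(55 - 15/(-250 + 180)²) = 1/(55 - 15*(1/(-70))²) = 1/(55 - 15*(-1/70)²) = 1/(55 - 15*1/4900) = 1/(55 - 3/980) = 1/(53897/980) = 980/53897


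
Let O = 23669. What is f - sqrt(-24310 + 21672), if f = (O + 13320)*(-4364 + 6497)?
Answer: 78897537 - I*sqrt(2638) ≈ 7.8898e+7 - 51.361*I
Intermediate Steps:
f = 78897537 (f = (23669 + 13320)*(-4364 + 6497) = 36989*2133 = 78897537)
f - sqrt(-24310 + 21672) = 78897537 - sqrt(-24310 + 21672) = 78897537 - sqrt(-2638) = 78897537 - I*sqrt(2638)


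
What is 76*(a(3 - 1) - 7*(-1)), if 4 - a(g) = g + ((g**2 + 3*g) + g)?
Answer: -228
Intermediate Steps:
a(g) = 4 - g**2 - 5*g (a(g) = 4 - (g + ((g**2 + 3*g) + g)) = 4 - (g + (g**2 + 4*g)) = 4 - (g**2 + 5*g) = 4 + (-g**2 - 5*g) = 4 - g**2 - 5*g)
76*(a(3 - 1) - 7*(-1)) = 76*((4 - (3 - 1)**2 - 5*(3 - 1)) - 7*(-1)) = 76*((4 - 1*2**2 - 5*2) + 7) = 76*((4 - 1*4 - 10) + 7) = 76*((4 - 4 - 10) + 7) = 76*(-10 + 7) = 76*(-3) = -228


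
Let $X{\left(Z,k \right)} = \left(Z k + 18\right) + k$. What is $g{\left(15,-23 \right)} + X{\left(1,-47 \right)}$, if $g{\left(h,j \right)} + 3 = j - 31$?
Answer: $-133$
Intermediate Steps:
$g{\left(h,j \right)} = -34 + j$ ($g{\left(h,j \right)} = -3 + \left(j - 31\right) = -3 + \left(-31 + j\right) = -34 + j$)
$X{\left(Z,k \right)} = 18 + k + Z k$ ($X{\left(Z,k \right)} = \left(18 + Z k\right) + k = 18 + k + Z k$)
$g{\left(15,-23 \right)} + X{\left(1,-47 \right)} = \left(-34 - 23\right) + \left(18 - 47 + 1 \left(-47\right)\right) = -57 - 76 = -133$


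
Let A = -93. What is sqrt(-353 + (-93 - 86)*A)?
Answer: sqrt(16294) ≈ 127.65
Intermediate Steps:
sqrt(-353 + (-93 - 86)*A) = sqrt(-353 + (-93 - 86)*(-93)) = sqrt(-353 - 179*(-93)) = sqrt(-353 + 16647) = sqrt(16294)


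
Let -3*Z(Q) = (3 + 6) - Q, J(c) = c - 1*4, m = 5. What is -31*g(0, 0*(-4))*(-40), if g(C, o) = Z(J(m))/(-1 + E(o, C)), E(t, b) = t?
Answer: 9920/3 ≈ 3306.7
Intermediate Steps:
J(c) = -4 + c (J(c) = c - 4 = -4 + c)
Z(Q) = -3 + Q/3 (Z(Q) = -((3 + 6) - Q)/3 = -(9 - Q)/3 = -3 + Q/3)
g(C, o) = -8/(3*(-1 + o)) (g(C, o) = (-3 + (-4 + 5)/3)/(-1 + o) = (-3 + (1/3)*1)/(-1 + o) = (-3 + 1/3)/(-1 + o) = -8/3/(-1 + o) = -8/(3*(-1 + o)))
-31*g(0, 0*(-4))*(-40) = -(-248)/(-3 + 3*(0*(-4)))*(-40) = -(-248)/(-3 + 3*0)*(-40) = -(-248)/(-3 + 0)*(-40) = -(-248)/(-3)*(-40) = -(-248)*(-1)/3*(-40) = -31*8/3*(-40) = -248/3*(-40) = 9920/3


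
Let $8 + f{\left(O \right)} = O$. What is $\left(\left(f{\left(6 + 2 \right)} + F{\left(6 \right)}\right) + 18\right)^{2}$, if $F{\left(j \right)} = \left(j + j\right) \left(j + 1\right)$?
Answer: $10404$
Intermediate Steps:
$f{\left(O \right)} = -8 + O$
$F{\left(j \right)} = 2 j \left(1 + j\right)$
$\left(\left(f{\left(6 + 2 \right)} + F{\left(6 \right)}\right) + 18\right)^{2} = \left(\left(\left(-8 + \left(6 + 2\right)\right) + 2 \cdot 6 \left(1 + 6\right)\right) + 18\right)^{2} = \left(\left(\left(-8 + 8\right) + 2 \cdot 6 \cdot 7\right) + 18\right)^{2} = \left(\left(0 + 84\right) + 18\right)^{2} = \left(84 + 18\right)^{2} = 102^{2} = 10404$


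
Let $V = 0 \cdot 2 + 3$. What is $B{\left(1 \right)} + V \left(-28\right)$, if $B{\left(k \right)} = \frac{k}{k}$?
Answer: $-83$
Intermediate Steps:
$B{\left(k \right)} = 1$
$V = 3$ ($V = 0 + 3 = 3$)
$B{\left(1 \right)} + V \left(-28\right) = 1 + 3 \left(-28\right) = 1 - 84 = -83$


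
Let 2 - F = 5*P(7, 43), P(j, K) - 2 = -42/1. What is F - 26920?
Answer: -26718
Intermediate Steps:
P(j, K) = -40 (P(j, K) = 2 - 42/1 = 2 - 42*1 = 2 - 42 = -40)
F = 202 (F = 2 - 5*(-40) = 2 - 1*(-200) = 2 + 200 = 202)
F - 26920 = 202 - 26920 = -26718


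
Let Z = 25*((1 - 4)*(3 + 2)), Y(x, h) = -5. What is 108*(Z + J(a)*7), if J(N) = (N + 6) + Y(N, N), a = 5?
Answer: -35964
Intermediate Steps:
J(N) = 1 + N (J(N) = (N + 6) - 5 = (6 + N) - 5 = 1 + N)
Z = -375 (Z = 25*(-3*5) = 25*(-15) = -375)
108*(Z + J(a)*7) = 108*(-375 + (1 + 5)*7) = 108*(-375 + 6*7) = 108*(-375 + 42) = 108*(-333) = -35964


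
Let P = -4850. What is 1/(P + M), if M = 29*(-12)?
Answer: -1/5198 ≈ -0.00019238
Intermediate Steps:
M = -348
1/(P + M) = 1/(-4850 - 348) = 1/(-5198) = -1/5198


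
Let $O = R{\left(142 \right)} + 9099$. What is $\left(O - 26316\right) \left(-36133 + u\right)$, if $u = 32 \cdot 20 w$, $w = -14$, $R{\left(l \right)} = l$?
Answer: $769962975$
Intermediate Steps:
$u = -8960$ ($u = 32 \cdot 20 \left(-14\right) = 640 \left(-14\right) = -8960$)
$O = 9241$ ($O = 142 + 9099 = 9241$)
$\left(O - 26316\right) \left(-36133 + u\right) = \left(9241 - 26316\right) \left(-36133 - 8960\right) = \left(-17075\right) \left(-45093\right) = 769962975$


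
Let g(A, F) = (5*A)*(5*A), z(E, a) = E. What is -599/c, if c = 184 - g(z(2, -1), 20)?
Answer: -599/84 ≈ -7.1310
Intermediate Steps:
g(A, F) = 25*A²
c = 84 (c = 184 - 25*2² = 184 - 25*4 = 184 - 1*100 = 184 - 100 = 84)
-599/c = -599/84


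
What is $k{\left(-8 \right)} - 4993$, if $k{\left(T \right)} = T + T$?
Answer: $-5009$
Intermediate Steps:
$k{\left(T \right)} = 2 T$
$k{\left(-8 \right)} - 4993 = 2 \left(-8\right) - 4993 = -16 - 4993 = -5009$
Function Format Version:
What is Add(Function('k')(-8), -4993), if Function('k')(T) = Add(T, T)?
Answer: -5009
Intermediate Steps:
Function('k')(T) = Mul(2, T)
Add(Function('k')(-8), -4993) = Add(Mul(2, -8), -4993) = Add(-16, -4993) = -5009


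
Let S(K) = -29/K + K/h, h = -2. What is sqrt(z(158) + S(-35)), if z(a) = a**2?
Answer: 3*sqrt(13601490)/70 ≈ 158.06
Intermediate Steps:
S(K) = -29/K - K/2 (S(K) = -29/K + K/(-2) = -29/K + K*(-1/2) = -29/K - K/2)
sqrt(z(158) + S(-35)) = sqrt(158**2 + (-29/(-35) - 1/2*(-35))) = sqrt(24964 + (-29*(-1/35) + 35/2)) = sqrt(24964 + (29/35 + 35/2)) = sqrt(24964 + 1283/70) = sqrt(1748763/70) = 3*sqrt(13601490)/70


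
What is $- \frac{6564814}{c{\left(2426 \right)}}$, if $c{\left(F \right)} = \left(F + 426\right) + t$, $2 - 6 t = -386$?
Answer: $- \frac{9847221}{4375} \approx -2250.8$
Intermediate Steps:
$t = \frac{194}{3}$ ($t = \frac{1}{3} - - \frac{193}{3} = \frac{1}{3} + \frac{193}{3} = \frac{194}{3} \approx 64.667$)
$c{\left(F \right)} = \frac{1472}{3} + F$ ($c{\left(F \right)} = \left(F + 426\right) + \frac{194}{3} = \left(426 + F\right) + \frac{194}{3} = \frac{1472}{3} + F$)
$- \frac{6564814}{c{\left(2426 \right)}} = - \frac{6564814}{\frac{1472}{3} + 2426} = - \frac{6564814}{\frac{8750}{3}} = \left(-6564814\right) \frac{3}{8750} = - \frac{9847221}{4375}$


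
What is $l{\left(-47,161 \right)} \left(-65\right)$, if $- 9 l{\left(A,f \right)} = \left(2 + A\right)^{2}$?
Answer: $14625$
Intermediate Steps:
$l{\left(A,f \right)} = - \frac{\left(2 + A\right)^{2}}{9}$
$l{\left(-47,161 \right)} \left(-65\right) = - \frac{\left(2 - 47\right)^{2}}{9} \left(-65\right) = - \frac{\left(-45\right)^{2}}{9} \left(-65\right) = \left(- \frac{1}{9}\right) 2025 \left(-65\right) = \left(-225\right) \left(-65\right) = 14625$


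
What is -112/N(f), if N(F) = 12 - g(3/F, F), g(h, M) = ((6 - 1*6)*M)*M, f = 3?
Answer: -28/3 ≈ -9.3333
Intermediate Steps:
g(h, M) = 0 (g(h, M) = ((6 - 6)*M)*M = (0*M)*M = 0*M = 0)
N(F) = 12 (N(F) = 12 - 1*0 = 12 + 0 = 12)
-112/N(f) = -112/12 = -112*1/12 = -28/3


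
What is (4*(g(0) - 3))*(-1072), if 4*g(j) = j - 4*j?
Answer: 12864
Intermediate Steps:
g(j) = -3*j/4 (g(j) = (j - 4*j)/4 = (-3*j)/4 = -3*j/4)
(4*(g(0) - 3))*(-1072) = (4*(-¾*0 - 3))*(-1072) = (4*(0 - 3))*(-1072) = (4*(-3))*(-1072) = -12*(-1072) = 12864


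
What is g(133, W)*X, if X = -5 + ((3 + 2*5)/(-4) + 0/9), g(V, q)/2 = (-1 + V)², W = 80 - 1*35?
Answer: -287496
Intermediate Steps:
W = 45 (W = 80 - 35 = 45)
g(V, q) = 2*(-1 + V)²
X = -33/4 (X = -5 + ((3 + 10)*(-¼) + 0*(⅑)) = -5 + (13*(-¼) + 0) = -5 + (-13/4 + 0) = -5 - 13/4 = -33/4 ≈ -8.2500)
g(133, W)*X = (2*(-1 + 133)²)*(-33/4) = (2*132²)*(-33/4) = (2*17424)*(-33/4) = 34848*(-33/4) = -287496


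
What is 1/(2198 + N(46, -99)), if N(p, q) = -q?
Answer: 1/2297 ≈ 0.00043535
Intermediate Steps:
1/(2198 + N(46, -99)) = 1/(2198 - 1*(-99)) = 1/(2198 + 99) = 1/2297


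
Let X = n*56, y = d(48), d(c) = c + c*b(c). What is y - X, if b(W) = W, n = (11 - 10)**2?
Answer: 2296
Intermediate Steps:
n = 1 (n = 1**2 = 1)
d(c) = c + c**2 (d(c) = c + c*c = c + c**2)
y = 2352 (y = 48*(1 + 48) = 48*49 = 2352)
X = 56 (X = 1*56 = 56)
y - X = 2352 - 1*56 = 2352 - 56 = 2296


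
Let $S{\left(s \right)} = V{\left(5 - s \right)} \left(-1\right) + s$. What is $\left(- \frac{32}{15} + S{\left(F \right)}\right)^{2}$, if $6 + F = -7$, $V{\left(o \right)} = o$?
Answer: $\frac{247009}{225} \approx 1097.8$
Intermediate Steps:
$F = -13$ ($F = -6 - 7 = -13$)
$S{\left(s \right)} = -5 + 2 s$ ($S{\left(s \right)} = \left(5 - s\right) \left(-1\right) + s = \left(-5 + s\right) + s = -5 + 2 s$)
$\left(- \frac{32}{15} + S{\left(F \right)}\right)^{2} = \left(- \frac{32}{15} + \left(-5 + 2 \left(-13\right)\right)\right)^{2} = \left(\left(-32\right) \frac{1}{15} - 31\right)^{2} = \left(- \frac{32}{15} - 31\right)^{2} = \left(- \frac{497}{15}\right)^{2} = \frac{247009}{225}$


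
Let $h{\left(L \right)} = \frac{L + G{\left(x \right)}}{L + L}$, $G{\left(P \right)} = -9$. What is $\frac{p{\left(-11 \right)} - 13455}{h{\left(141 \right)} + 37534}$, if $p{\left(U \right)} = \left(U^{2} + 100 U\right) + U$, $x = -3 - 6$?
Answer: $- \frac{45261}{117608} \approx -0.38485$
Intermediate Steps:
$x = -9$ ($x = -3 - 6 = -9$)
$p{\left(U \right)} = U^{2} + 101 U$
$h{\left(L \right)} = \frac{-9 + L}{2 L}$ ($h{\left(L \right)} = \frac{L - 9}{L + L} = \frac{-9 + L}{2 L}$)
$\frac{p{\left(-11 \right)} - 13455}{h{\left(141 \right)} + 37534} = \frac{- 11 \left(101 - 11\right) - 13455}{\frac{-9 + 141}{2 \cdot 141} + 37534} = \frac{\left(-11\right) 90 - 13455}{\frac{1}{2} \cdot \frac{1}{141} \cdot 132 + 37534} = \frac{-990 - 13455}{\frac{22}{47} + 37534} = - \frac{14445}{\frac{1764120}{47}} = \left(-14445\right) \frac{47}{1764120} = - \frac{45261}{117608}$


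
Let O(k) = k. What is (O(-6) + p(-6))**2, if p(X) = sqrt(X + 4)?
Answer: (6 - I*sqrt(2))**2 ≈ 34.0 - 16.971*I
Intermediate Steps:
p(X) = sqrt(4 + X)
(O(-6) + p(-6))**2 = (-6 + sqrt(4 - 6))**2 = (-6 + sqrt(-2))**2 = (-6 + I*sqrt(2))**2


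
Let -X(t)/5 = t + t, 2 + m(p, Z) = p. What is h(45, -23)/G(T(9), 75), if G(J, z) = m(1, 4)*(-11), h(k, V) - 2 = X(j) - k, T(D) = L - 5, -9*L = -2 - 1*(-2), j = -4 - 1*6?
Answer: 57/11 ≈ 5.1818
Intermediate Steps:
j = -10 (j = -4 - 6 = -10)
L = 0 (L = -(-2 - 1*(-2))/9 = -(-2 + 2)/9 = -⅑*0 = 0)
m(p, Z) = -2 + p
X(t) = -10*t (X(t) = -5*(t + t) = -10*t)
T(D) = -5 (T(D) = 0 - 5 = -5)
h(k, V) = 102 - k (h(k, V) = 2 + (-10*(-10) - k) = 2 + (100 - k) = 102 - k)
G(J, z) = 11 (G(J, z) = (-2 + 1)*(-11) = -1*(-11) = 11)
h(45, -23)/G(T(9), 75) = (102 - 1*45)/11 = (102 - 45)*(1/11) = 57*(1/11) = 57/11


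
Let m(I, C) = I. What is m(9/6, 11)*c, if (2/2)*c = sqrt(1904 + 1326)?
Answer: 3*sqrt(3230)/2 ≈ 85.250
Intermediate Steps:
c = sqrt(3230) (c = sqrt(1904 + 1326) = sqrt(3230) ≈ 56.833)
m(9/6, 11)*c = (9/6)*sqrt(3230) = (9*(1/6))*sqrt(3230) = 3*sqrt(3230)/2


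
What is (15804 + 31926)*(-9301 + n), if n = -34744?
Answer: -2102267850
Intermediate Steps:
(15804 + 31926)*(-9301 + n) = (15804 + 31926)*(-9301 - 34744) = 47730*(-44045) = -2102267850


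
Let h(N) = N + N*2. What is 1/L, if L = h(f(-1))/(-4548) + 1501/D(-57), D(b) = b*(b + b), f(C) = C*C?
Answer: 259236/59711 ≈ 4.3415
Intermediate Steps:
f(C) = C²
h(N) = 3*N (h(N) = N + 2*N = 3*N)
D(b) = 2*b² (D(b) = b*(2*b) = 2*b²)
L = 59711/259236 (L = (3*(-1)²)/(-4548) + 1501/((2*(-57)²)) = (3*1)*(-1/4548) + 1501/((2*3249)) = 3*(-1/4548) + 1501/6498 = -1/1516 + 1501*(1/6498) = -1/1516 + 79/342 = 59711/259236 ≈ 0.23033)
1/L = 1/(59711/259236) = 259236/59711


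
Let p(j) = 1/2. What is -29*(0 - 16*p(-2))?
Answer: 232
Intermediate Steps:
p(j) = ½
-29*(0 - 16*p(-2)) = -29*(0 - 16*½) = -29*(0 - 8) = -29*(-8) = 232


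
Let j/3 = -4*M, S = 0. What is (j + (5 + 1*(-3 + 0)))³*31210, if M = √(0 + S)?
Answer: 249680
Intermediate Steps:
M = 0 (M = √(0 + 0) = √0 = 0)
j = 0 (j = 3*(-4*0) = 3*0 = 0)
(j + (5 + 1*(-3 + 0)))³*31210 = (0 + (5 + 1*(-3 + 0)))³*31210 = (0 + (5 + 1*(-3)))³*31210 = (0 + (5 - 3))³*31210 = (0 + 2)³*31210 = 2³*31210 = 8*31210 = 249680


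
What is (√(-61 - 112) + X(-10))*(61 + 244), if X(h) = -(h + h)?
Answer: 6100 + 305*I*√173 ≈ 6100.0 + 4011.6*I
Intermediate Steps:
X(h) = -2*h
(√(-61 - 112) + X(-10))*(61 + 244) = (√(-61 - 112) - 2*(-10))*(61 + 244) = (√(-173) + 20)*305 = (I*√173 + 20)*305 = (20 + I*√173)*305 = 6100 + 305*I*√173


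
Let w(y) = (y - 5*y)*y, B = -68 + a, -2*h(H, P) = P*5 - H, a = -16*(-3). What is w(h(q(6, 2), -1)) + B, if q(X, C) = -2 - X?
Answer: -29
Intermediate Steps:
a = 48
h(H, P) = H/2 - 5*P/2 (h(H, P) = -(P*5 - H)/2 = -(5*P - H)/2 = -(-H + 5*P)/2 = H/2 - 5*P/2)
B = -20 (B = -68 + 48 = -20)
w(y) = -4*y**2 (w(y) = (-4*y)*y = -4*y**2)
w(h(q(6, 2), -1)) + B = -4*((-2 - 1*6)/2 - 5/2*(-1))**2 - 20 = -4*((-2 - 6)/2 + 5/2)**2 - 20 = -4*((1/2)*(-8) + 5/2)**2 - 20 = -4*(-4 + 5/2)**2 - 20 = -4*(-3/2)**2 - 20 = -4*9/4 - 20 = -9 - 20 = -29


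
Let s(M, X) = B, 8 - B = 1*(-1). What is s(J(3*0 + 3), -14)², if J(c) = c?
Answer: 81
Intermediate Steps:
B = 9 (B = 8 - (-1) = 8 - 1*(-1) = 8 + 1 = 9)
s(M, X) = 9
s(J(3*0 + 3), -14)² = 9² = 81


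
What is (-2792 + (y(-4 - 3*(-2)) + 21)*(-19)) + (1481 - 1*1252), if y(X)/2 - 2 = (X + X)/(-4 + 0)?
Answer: -3000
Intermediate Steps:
y(X) = 4 - X (y(X) = 4 + 2*((X + X)/(-4 + 0)) = 4 + 2*((2*X)/(-4)) = 4 + 2*((2*X)*(-¼)) = 4 + 2*(-X/2) = 4 - X)
(-2792 + (y(-4 - 3*(-2)) + 21)*(-19)) + (1481 - 1*1252) = (-2792 + ((4 - (-4 - 3*(-2))) + 21)*(-19)) + (1481 - 1*1252) = (-2792 + ((4 - (-4 + 6)) + 21)*(-19)) + (1481 - 1252) = (-2792 + ((4 - 1*2) + 21)*(-19)) + 229 = (-2792 + ((4 - 2) + 21)*(-19)) + 229 = (-2792 + (2 + 21)*(-19)) + 229 = (-2792 + 23*(-19)) + 229 = (-2792 - 437) + 229 = -3229 + 229 = -3000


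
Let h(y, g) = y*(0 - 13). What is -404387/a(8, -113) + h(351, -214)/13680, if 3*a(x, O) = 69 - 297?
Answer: 8087233/1520 ≈ 5320.5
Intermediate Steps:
a(x, O) = -76 (a(x, O) = (69 - 297)/3 = (1/3)*(-228) = -76)
h(y, g) = -13*y (h(y, g) = y*(-13) = -13*y)
-404387/a(8, -113) + h(351, -214)/13680 = -404387/(-76) - 13*351/13680 = -404387*(-1/76) - 4563*1/13680 = 404387/76 - 507/1520 = 8087233/1520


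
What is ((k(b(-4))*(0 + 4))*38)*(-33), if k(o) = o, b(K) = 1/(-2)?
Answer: 2508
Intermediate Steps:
b(K) = -½
((k(b(-4))*(0 + 4))*38)*(-33) = (-(0 + 4)/2*38)*(-33) = (-½*4*38)*(-33) = -2*38*(-33) = -76*(-33) = 2508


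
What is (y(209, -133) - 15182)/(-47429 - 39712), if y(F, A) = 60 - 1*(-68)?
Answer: 5018/29047 ≈ 0.17275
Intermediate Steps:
y(F, A) = 128 (y(F, A) = 60 + 68 = 128)
(y(209, -133) - 15182)/(-47429 - 39712) = (128 - 15182)/(-47429 - 39712) = -15054/(-87141) = -15054*(-1/87141) = 5018/29047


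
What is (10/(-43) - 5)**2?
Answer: 50625/1849 ≈ 27.380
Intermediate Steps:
(10/(-43) - 5)**2 = (10*(-1/43) - 5)**2 = (-10/43 - 5)**2 = (-225/43)**2 = 50625/1849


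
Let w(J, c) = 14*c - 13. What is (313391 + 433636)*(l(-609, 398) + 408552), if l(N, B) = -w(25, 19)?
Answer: 305010377073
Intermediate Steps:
w(J, c) = -13 + 14*c
l(N, B) = -253 (l(N, B) = -(-13 + 14*19) = -(-13 + 266) = -1*253 = -253)
(313391 + 433636)*(l(-609, 398) + 408552) = (313391 + 433636)*(-253 + 408552) = 747027*408299 = 305010377073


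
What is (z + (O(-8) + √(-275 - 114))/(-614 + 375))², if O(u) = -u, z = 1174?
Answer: (280578 - I*√389)²/57121 ≈ 1.3782e+6 - 193.76*I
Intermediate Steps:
(z + (O(-8) + √(-275 - 114))/(-614 + 375))² = (1174 + (-1*(-8) + √(-275 - 114))/(-614 + 375))² = (1174 + (8 + √(-389))/(-239))² = (1174 + (8 + I*√389)*(-1/239))² = (1174 + (-8/239 - I*√389/239))² = (280578/239 - I*√389/239)²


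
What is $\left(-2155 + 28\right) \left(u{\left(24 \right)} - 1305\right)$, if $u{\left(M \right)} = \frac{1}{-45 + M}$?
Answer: $\frac{19430854}{7} \approx 2.7758 \cdot 10^{6}$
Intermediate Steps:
$\left(-2155 + 28\right) \left(u{\left(24 \right)} - 1305\right) = \left(-2155 + 28\right) \left(\frac{1}{-45 + 24} - 1305\right) = - 2127 \left(\frac{1}{-21} - 1305\right) = - 2127 \left(- \frac{1}{21} - 1305\right) = \left(-2127\right) \left(- \frac{27406}{21}\right) = \frac{19430854}{7}$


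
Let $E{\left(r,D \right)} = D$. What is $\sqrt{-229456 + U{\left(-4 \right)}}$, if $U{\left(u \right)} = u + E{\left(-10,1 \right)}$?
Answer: $i \sqrt{229459} \approx 479.02 i$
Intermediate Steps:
$U{\left(u \right)} = 1 + u$ ($U{\left(u \right)} = u + 1 = 1 + u$)
$\sqrt{-229456 + U{\left(-4 \right)}} = \sqrt{-229456 + \left(1 - 4\right)} = \sqrt{-229456 - 3} = \sqrt{-229459} = i \sqrt{229459}$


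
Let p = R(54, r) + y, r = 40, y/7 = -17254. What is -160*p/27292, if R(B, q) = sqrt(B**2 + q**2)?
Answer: 4831120/6823 - 80*sqrt(1129)/6823 ≈ 707.67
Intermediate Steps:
y = -120778 (y = 7*(-17254) = -120778)
p = -120778 + 2*sqrt(1129) (p = sqrt(54**2 + 40**2) - 120778 = sqrt(2916 + 1600) - 120778 = sqrt(4516) - 120778 = 2*sqrt(1129) - 120778 = -120778 + 2*sqrt(1129) ≈ -1.2071e+5)
-160*p/27292 = -160*(-120778 + 2*sqrt(1129))/27292 = -160*(-60389/13646 + sqrt(1129)/13646) = 4831120/6823 - 80*sqrt(1129)/6823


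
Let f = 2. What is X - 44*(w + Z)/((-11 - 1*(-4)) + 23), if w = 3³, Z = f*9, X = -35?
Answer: -635/4 ≈ -158.75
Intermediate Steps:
Z = 18 (Z = 2*9 = 18)
w = 27
X - 44*(w + Z)/((-11 - 1*(-4)) + 23) = -35 - 44*(27 + 18)/((-11 - 1*(-4)) + 23) = -35 - 1980/((-11 + 4) + 23) = -35 - 1980/(-7 + 23) = -35 - 1980/16 = -35 - 44*45/16 = -35 - 495/4 = -635/4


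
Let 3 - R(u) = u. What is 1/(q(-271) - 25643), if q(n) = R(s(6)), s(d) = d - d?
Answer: -1/25640 ≈ -3.9002e-5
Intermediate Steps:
s(d) = 0
R(u) = 3 - u
q(n) = 3 (q(n) = 3 - 1*0 = 3 + 0 = 3)
1/(q(-271) - 25643) = 1/(3 - 25643) = 1/(-25640) = -1/25640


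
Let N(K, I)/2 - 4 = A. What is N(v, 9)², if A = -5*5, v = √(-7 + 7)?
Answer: 1764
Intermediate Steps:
v = 0 (v = √0 = 0)
A = -25
N(K, I) = -42 (N(K, I) = 8 + 2*(-25) = 8 - 50 = -42)
N(v, 9)² = (-42)² = 1764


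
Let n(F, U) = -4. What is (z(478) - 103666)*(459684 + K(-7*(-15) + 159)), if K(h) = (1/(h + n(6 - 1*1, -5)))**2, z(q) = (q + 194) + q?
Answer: -796411907579229/16900 ≈ -4.7125e+10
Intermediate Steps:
z(q) = 194 + 2*q (z(q) = (194 + q) + q = 194 + 2*q)
K(h) = (-4 + h)**(-2) (K(h) = (1/(h - 4))**2 = (1/(-4 + h))**2 = (-4 + h)**(-2))
(z(478) - 103666)*(459684 + K(-7*(-15) + 159)) = ((194 + 2*478) - 103666)*(459684 + (-4 + (-7*(-15) + 159))**(-2)) = ((194 + 956) - 103666)*(459684 + (-4 + (105 + 159))**(-2)) = (1150 - 103666)*(459684 + (-4 + 264)**(-2)) = -102516*(459684 + 260**(-2)) = -102516*(459684 + 1/67600) = -102516*31074638401/67600 = -796411907579229/16900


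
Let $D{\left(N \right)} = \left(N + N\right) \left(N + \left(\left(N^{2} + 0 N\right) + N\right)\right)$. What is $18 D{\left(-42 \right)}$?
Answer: $-2540160$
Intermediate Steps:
$D{\left(N \right)} = 2 N \left(N^{2} + 2 N\right)$ ($D{\left(N \right)} = 2 N \left(N + \left(\left(N^{2} + 0\right) + N\right)\right) = 2 N \left(N + \left(N^{2} + N\right)\right) = 2 N \left(N + \left(N + N^{2}\right)\right) = 2 N \left(N^{2} + 2 N\right)$)
$18 D{\left(-42 \right)} = 18 \cdot 2 \left(-42\right)^{2} \left(2 - 42\right) = 18 \cdot 2 \cdot 1764 \left(-40\right) = 18 \left(-141120\right) = -2540160$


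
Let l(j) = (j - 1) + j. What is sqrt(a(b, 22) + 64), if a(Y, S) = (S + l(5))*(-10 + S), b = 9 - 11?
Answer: 2*sqrt(109) ≈ 20.881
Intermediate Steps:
b = -2
l(j) = -1 + 2*j (l(j) = (-1 + j) + j = -1 + 2*j)
a(Y, S) = (-10 + S)*(9 + S) (a(Y, S) = (S + (-1 + 2*5))*(-10 + S) = (S + (-1 + 10))*(-10 + S) = (S + 9)*(-10 + S) = (9 + S)*(-10 + S) = (-10 + S)*(9 + S))
sqrt(a(b, 22) + 64) = sqrt((-90 + 22**2 - 1*22) + 64) = sqrt((-90 + 484 - 22) + 64) = sqrt(372 + 64) = sqrt(436) = 2*sqrt(109)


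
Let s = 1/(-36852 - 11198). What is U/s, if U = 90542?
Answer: -4350543100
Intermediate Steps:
s = -1/48050 (s = 1/(-48050) = -1/48050 ≈ -2.0812e-5)
U/s = 90542/(-1/48050) = 90542*(-48050) = -4350543100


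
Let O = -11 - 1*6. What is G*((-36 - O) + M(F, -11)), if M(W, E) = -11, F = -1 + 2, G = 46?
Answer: -1380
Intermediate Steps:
F = 1
O = -17 (O = -11 - 6 = -17)
G*((-36 - O) + M(F, -11)) = 46*((-36 - 1*(-17)) - 11) = 46*((-36 + 17) - 11) = 46*(-19 - 11) = 46*(-30) = -1380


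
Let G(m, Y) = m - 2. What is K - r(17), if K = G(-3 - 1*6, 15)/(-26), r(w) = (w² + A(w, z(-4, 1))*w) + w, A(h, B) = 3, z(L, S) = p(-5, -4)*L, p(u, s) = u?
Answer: -9271/26 ≈ -356.58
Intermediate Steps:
z(L, S) = -5*L
r(w) = w² + 4*w (r(w) = (w² + 3*w) + w = w² + 4*w)
G(m, Y) = -2 + m
K = 11/26 (K = (-2 + (-3 - 1*6))/(-26) = (-2 + (-3 - 6))*(-1/26) = (-2 - 9)*(-1/26) = -11*(-1/26) = 11/26 ≈ 0.42308)
K - r(17) = 11/26 - 17*(4 + 17) = 11/26 - 17*21 = 11/26 - 1*357 = 11/26 - 357 = -9271/26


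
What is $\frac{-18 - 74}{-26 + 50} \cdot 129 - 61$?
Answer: $- \frac{1111}{2} \approx -555.5$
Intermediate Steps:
$\frac{-18 - 74}{-26 + 50} \cdot 129 - 61 = - \frac{92}{24} \cdot 129 - 61 = \left(-92\right) \frac{1}{24} \cdot 129 - 61 = \left(- \frac{23}{6}\right) 129 - 61 = - \frac{989}{2} - 61 = - \frac{1111}{2}$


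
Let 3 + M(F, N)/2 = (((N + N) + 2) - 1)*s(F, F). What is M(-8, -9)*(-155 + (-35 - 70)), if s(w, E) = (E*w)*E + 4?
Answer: -4489160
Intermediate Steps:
s(w, E) = 4 + w*E² (s(w, E) = w*E² + 4 = 4 + w*E²)
M(F, N) = -6 + 2*(1 + 2*N)*(4 + F³) (M(F, N) = -6 + 2*((((N + N) + 2) - 1)*(4 + F*F²)) = -6 + 2*(((2*N + 2) - 1)*(4 + F³)) = -6 + 2*(((2 + 2*N) - 1)*(4 + F³)) = -6 + 2*((1 + 2*N)*(4 + F³)) = -6 + 2*(1 + 2*N)*(4 + F³))
M(-8, -9)*(-155 + (-35 - 70)) = (2 + 2*(-8)³ + 4*(-9)*(4 + (-8)³))*(-155 + (-35 - 70)) = (2 + 2*(-512) + 4*(-9)*(4 - 512))*(-155 - 105) = (2 - 1024 + 4*(-9)*(-508))*(-260) = (2 - 1024 + 18288)*(-260) = 17266*(-260) = -4489160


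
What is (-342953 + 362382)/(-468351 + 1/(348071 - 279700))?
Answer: -1328380159/32021626220 ≈ -0.041484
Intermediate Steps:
(-342953 + 362382)/(-468351 + 1/(348071 - 279700)) = 19429/(-468351 + 1/68371) = 19429/(-32021626220/68371) = 19429*(-68371/32021626220) = -1328380159/32021626220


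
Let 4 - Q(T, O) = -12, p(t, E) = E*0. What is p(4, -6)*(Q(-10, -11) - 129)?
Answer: 0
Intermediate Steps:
p(t, E) = 0
Q(T, O) = 16 (Q(T, O) = 4 - 1*(-12) = 4 + 12 = 16)
p(4, -6)*(Q(-10, -11) - 129) = 0*(16 - 129) = 0*(-113) = 0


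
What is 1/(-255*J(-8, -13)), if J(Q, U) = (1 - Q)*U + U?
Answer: 1/33150 ≈ 3.0166e-5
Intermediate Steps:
J(Q, U) = U + U*(1 - Q) (J(Q, U) = U*(1 - Q) + U = U + U*(1 - Q))
1/(-255*J(-8, -13)) = 1/(-(-3315)*(2 - 1*(-8))) = 1/(-(-3315)*(2 + 8)) = 1/(-(-3315)*10) = 1/(-255*(-130)) = 1/33150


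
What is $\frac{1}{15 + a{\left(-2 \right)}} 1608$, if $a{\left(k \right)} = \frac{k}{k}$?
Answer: $\frac{201}{2} \approx 100.5$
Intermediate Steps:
$a{\left(k \right)} = 1$
$\frac{1}{15 + a{\left(-2 \right)}} 1608 = \frac{1}{15 + 1} \cdot 1608 = \frac{1}{16} \cdot 1608 = \frac{201}{2}$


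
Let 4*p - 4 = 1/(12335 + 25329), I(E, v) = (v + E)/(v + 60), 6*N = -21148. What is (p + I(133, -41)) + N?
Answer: -30217525831/8587392 ≈ -3518.8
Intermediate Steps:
N = -10574/3 (N = (1/6)*(-21148) = -10574/3 ≈ -3524.7)
I(E, v) = (E + v)/(60 + v)
p = 150657/150656 (p = 1 + 1/(4*(12335 + 25329)) = 1 + (1/4)/37664 = 1 + (1/4)*(1/37664) = 1 + 1/150656 = 150657/150656 ≈ 1.0000)
(p + I(133, -41)) + N = (150657/150656 + (133 - 41)/(60 - 41)) - 10574/3 = (150657/150656 + 92/19) - 10574/3 = 16722835/2862464 - 10574/3 = -30217525831/8587392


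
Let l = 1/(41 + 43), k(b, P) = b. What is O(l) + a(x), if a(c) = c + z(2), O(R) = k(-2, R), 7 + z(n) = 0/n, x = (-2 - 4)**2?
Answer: 27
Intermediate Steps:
x = 36 (x = (-6)**2 = 36)
z(n) = -7 (z(n) = -7 + 0/n = -7 + 0 = -7)
l = 1/84 ≈ 0.011905
O(R) = -2
a(c) = -7 + c (a(c) = c - 7 = -7 + c)
O(l) + a(x) = -2 + (-7 + 36) = -2 + 29 = 27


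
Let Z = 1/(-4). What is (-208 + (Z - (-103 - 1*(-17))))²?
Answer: 239121/16 ≈ 14945.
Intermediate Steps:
Z = -¼ ≈ -0.25000
(-208 + (Z - (-103 - 1*(-17))))² = (-208 + (-¼ - (-103 - 1*(-17))))² = (-208 + (-¼ - (-103 + 17)))² = (-208 + (-¼ - 1*(-86)))² = (-208 + (-¼ + 86))² = (-208 + 343/4)² = (-489/4)² = 239121/16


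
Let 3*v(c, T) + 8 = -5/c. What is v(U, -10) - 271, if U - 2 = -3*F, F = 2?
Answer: -1093/4 ≈ -273.25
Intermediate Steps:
U = -4 (U = 2 - 3*2 = 2 - 6 = -4)
v(c, T) = -8/3 - 5/(3*c) (v(c, T) = -8/3 + (-5/c)/3 = -8/3 - 5/(3*c))
v(U, -10) - 271 = (⅓)*(-5 - 8*(-4))/(-4) - 271 = (⅓)*(-¼)*(-5 + 32) - 271 = (⅓)*(-¼)*27 - 271 = -9/4 - 271 = -1093/4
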